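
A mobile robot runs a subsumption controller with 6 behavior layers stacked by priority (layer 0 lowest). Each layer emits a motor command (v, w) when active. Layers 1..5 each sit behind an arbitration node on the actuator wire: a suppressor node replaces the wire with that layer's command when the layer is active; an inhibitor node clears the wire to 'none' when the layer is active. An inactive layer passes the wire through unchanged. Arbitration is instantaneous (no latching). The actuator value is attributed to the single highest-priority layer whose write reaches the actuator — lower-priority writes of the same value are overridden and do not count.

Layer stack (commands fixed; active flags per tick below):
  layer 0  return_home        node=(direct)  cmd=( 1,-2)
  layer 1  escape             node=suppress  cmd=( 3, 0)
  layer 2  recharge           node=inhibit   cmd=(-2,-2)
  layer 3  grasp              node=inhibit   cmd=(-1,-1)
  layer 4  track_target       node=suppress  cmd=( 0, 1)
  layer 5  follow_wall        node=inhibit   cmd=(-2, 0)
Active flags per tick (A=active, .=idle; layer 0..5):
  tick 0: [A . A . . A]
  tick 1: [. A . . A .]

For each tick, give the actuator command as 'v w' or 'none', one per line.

tick 0:
  L0 return_home: active, feeds wire = (1, -2)
  L1 escape: idle → wire stays (1, -2)
  L2 recharge: active, inhibitor → wire = none
  L3 grasp: idle → wire stays none
  L4 track_target: idle → wire stays none
  L5 follow_wall: active, inhibitor → wire = none
  actuator = none
tick 1:
  L0 return_home: idle → wire = none
  L1 escape: active, suppressor → wire = (3, 0)
  L2 recharge: idle → wire stays (3, 0)
  L3 grasp: idle → wire stays (3, 0)
  L4 track_target: active, suppressor → wire = (0, 1)
  L5 follow_wall: idle → wire stays (0, 1)
  actuator = (0, 1)

none
0 1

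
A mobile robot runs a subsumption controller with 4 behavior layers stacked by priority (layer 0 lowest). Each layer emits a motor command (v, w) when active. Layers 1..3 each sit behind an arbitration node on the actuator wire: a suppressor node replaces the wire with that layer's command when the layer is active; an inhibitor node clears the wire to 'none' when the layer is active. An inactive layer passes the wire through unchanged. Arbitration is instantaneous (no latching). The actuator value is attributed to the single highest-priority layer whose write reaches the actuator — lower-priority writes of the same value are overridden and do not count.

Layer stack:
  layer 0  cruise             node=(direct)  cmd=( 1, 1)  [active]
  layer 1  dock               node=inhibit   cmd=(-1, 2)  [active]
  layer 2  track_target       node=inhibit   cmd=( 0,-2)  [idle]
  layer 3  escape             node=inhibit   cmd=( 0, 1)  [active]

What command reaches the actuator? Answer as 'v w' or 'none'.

none

[0] cruise on; wire := (1, 1)
[1] dock on (inhibit); wire := none
[2] track_target off; pass none
[3] escape on (inhibit); wire := none
output none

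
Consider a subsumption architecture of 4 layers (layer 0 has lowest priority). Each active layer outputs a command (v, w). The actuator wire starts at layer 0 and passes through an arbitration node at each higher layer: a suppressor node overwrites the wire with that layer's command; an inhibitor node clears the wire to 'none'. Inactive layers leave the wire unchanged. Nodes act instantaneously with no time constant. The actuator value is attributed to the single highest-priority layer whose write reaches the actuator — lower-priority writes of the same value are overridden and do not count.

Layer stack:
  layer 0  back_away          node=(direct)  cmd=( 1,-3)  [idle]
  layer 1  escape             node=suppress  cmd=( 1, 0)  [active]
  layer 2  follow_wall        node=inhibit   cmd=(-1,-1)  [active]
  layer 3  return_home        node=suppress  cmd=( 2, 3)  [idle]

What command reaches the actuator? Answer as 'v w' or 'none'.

layer 0 (back_away) idle — none
layer 1 (escape) active — suppresses: (1, 0)
layer 2 (follow_wall) active — inhibits: none
layer 3 (return_home) idle — unchanged: none
→ actuator none

none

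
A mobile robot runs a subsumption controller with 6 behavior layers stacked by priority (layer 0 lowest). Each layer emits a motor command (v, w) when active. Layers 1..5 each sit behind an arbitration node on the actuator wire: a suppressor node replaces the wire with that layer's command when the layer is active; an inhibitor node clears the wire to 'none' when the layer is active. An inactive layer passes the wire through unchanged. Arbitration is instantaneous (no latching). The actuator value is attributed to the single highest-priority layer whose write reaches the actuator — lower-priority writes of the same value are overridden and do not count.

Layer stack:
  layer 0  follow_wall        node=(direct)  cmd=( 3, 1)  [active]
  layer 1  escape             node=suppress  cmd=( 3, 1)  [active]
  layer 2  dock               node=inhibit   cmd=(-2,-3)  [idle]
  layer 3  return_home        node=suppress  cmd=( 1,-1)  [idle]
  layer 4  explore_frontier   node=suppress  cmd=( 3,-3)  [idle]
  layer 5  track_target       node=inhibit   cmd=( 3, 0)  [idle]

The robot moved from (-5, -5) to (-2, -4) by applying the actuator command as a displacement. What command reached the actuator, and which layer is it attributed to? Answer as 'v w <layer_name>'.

3 1 escape

displacement = (-2, -4) − (-5, -5) = (3, 1)
L0 follow_wall: active, feeds wire = (3, 1)
L1 escape: active, suppressor → wire = (3, 1)
L2 dock: idle → wire stays (3, 1)
L3 return_home: idle → wire stays (3, 1)
L4 explore_frontier: idle → wire stays (3, 1)
L5 track_target: idle → wire stays (3, 1)
actuator = (3, 1) — from layer 1 (escape)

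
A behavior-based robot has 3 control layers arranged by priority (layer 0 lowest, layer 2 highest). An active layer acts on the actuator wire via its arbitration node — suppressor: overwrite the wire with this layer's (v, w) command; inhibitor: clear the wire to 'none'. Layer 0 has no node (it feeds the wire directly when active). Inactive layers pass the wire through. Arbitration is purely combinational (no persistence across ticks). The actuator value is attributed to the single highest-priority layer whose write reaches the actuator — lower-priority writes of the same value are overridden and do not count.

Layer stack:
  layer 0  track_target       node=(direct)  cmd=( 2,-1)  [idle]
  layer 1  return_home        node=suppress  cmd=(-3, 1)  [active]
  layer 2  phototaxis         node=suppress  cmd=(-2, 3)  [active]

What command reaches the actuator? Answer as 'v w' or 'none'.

layer 0 (track_target) idle — none
layer 1 (return_home) active — suppresses: (-3, 1)
layer 2 (phototaxis) active — suppresses: (-2, 3)
→ actuator (-2, 3)

-2 3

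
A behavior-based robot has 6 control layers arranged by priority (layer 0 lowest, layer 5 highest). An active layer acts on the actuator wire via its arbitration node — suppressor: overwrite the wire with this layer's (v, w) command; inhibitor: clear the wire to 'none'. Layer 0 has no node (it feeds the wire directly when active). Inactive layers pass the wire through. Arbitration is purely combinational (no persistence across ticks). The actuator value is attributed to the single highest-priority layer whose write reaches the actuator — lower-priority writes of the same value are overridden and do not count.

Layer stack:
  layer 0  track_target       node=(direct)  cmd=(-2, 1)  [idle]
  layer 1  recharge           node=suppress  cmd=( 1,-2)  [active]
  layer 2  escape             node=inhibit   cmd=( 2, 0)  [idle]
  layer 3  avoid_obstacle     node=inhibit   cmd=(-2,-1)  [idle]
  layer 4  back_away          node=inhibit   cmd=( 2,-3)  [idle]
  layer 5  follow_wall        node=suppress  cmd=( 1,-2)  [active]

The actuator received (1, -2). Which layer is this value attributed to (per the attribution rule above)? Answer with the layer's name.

follow_wall

layer 0 (track_target) idle — none
layer 1 (recharge) active — suppresses: (1, -2)
layer 2 (escape) idle — unchanged: (1, -2)
layer 3 (avoid_obstacle) idle — unchanged: (1, -2)
layer 4 (back_away) idle — unchanged: (1, -2)
layer 5 (follow_wall) active — suppresses: (1, -2)
→ actuator (1, -2)
last writer: layer 5 = follow_wall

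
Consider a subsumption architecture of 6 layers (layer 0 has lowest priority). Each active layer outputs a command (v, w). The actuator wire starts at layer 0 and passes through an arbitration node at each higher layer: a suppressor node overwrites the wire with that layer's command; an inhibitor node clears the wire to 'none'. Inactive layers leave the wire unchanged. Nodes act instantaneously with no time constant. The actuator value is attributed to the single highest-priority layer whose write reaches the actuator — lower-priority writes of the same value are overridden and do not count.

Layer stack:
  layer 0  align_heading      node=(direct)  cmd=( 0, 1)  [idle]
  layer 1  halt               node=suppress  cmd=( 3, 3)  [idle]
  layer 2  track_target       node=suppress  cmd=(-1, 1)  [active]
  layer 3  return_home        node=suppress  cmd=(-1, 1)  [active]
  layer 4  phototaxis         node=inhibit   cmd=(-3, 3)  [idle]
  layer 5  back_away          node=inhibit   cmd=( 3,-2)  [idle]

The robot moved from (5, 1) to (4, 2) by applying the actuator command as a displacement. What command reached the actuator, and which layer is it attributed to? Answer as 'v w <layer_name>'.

-1 1 return_home

displacement = (4, 2) − (5, 1) = (-1, 1)
layer 0 (align_heading) idle — none
layer 1 (halt) idle — unchanged: none
layer 2 (track_target) active — suppresses: (-1, 1)
layer 3 (return_home) active — suppresses: (-1, 1)
layer 4 (phototaxis) idle — unchanged: (-1, 1)
layer 5 (back_away) idle — unchanged: (-1, 1)
→ actuator (-1, 1) — from layer 3 (return_home)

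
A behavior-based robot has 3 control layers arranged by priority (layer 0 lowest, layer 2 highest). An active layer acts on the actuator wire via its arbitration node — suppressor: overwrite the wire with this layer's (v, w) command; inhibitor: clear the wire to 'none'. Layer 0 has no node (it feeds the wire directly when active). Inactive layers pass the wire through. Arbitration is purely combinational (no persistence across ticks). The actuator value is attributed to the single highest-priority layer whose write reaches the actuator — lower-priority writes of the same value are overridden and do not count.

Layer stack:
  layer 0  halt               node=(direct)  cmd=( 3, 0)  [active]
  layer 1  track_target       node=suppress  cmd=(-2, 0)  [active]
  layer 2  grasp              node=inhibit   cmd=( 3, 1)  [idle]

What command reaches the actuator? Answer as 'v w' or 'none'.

-2 0

layer 0 (halt) active — direct: (3, 0)
layer 1 (track_target) active — suppresses: (-2, 0)
layer 2 (grasp) idle — unchanged: (-2, 0)
→ actuator (-2, 0)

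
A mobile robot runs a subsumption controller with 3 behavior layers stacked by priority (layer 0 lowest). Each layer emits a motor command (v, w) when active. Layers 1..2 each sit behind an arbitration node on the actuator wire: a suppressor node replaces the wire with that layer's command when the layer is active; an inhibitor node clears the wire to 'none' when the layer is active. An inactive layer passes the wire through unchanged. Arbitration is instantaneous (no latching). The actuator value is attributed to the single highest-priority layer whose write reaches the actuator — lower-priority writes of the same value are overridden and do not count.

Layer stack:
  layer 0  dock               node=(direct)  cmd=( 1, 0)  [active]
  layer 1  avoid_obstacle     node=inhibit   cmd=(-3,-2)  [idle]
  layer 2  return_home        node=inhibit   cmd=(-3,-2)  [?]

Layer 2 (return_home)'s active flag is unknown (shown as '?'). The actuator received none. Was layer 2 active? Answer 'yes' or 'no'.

If layer 2 is active=yes:
  actuator would be none
If layer 2 is active=no:
  actuator would be (1, 0)
Observed none, so layer 2 was active.

yes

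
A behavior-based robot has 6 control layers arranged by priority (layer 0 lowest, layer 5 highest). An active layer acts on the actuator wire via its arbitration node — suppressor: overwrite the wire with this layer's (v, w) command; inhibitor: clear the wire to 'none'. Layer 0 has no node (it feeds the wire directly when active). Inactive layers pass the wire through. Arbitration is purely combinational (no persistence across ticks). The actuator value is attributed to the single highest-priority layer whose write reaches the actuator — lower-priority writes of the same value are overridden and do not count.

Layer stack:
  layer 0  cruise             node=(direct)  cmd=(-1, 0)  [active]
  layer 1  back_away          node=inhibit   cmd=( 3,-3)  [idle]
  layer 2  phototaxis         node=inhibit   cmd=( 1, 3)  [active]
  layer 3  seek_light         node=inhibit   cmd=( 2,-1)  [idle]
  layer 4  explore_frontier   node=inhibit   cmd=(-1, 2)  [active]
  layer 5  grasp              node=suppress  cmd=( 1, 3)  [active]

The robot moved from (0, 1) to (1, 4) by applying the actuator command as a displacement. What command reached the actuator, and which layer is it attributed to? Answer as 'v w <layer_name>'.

1 3 grasp

displacement = (1, 4) − (0, 1) = (1, 3)
layer 0 (cruise) active — direct: (-1, 0)
layer 1 (back_away) idle — unchanged: (-1, 0)
layer 2 (phototaxis) active — inhibits: none
layer 3 (seek_light) idle — unchanged: none
layer 4 (explore_frontier) active — inhibits: none
layer 5 (grasp) active — suppresses: (1, 3)
→ actuator (1, 3) — from layer 5 (grasp)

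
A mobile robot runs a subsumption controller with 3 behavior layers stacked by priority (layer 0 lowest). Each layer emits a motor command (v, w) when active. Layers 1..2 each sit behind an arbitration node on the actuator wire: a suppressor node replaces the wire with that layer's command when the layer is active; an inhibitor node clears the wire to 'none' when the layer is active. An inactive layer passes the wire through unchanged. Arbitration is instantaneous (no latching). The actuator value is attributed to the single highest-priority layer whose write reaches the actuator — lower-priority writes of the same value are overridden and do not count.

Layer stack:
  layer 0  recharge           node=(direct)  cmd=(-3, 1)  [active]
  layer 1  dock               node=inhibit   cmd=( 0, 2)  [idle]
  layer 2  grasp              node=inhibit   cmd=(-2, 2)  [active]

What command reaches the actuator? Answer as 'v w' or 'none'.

L0 recharge: active, feeds wire = (-3, 1)
L1 dock: idle → wire stays (-3, 1)
L2 grasp: active, inhibitor → wire = none
actuator = none

none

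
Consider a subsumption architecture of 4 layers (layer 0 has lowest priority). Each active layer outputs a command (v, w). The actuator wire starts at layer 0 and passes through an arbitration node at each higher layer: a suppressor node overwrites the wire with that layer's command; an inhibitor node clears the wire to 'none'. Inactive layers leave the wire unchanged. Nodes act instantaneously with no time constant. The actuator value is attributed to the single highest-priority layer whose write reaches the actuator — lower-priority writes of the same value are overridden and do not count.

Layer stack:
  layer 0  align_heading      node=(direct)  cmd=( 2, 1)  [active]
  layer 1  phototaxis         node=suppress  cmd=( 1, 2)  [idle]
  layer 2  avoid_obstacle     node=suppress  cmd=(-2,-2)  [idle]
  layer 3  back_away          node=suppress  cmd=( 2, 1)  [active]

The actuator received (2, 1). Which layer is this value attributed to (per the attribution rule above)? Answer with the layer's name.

layer 0 (align_heading) active — direct: (2, 1)
layer 1 (phototaxis) idle — unchanged: (2, 1)
layer 2 (avoid_obstacle) idle — unchanged: (2, 1)
layer 3 (back_away) active — suppresses: (2, 1)
→ actuator (2, 1)
last writer: layer 3 = back_away

back_away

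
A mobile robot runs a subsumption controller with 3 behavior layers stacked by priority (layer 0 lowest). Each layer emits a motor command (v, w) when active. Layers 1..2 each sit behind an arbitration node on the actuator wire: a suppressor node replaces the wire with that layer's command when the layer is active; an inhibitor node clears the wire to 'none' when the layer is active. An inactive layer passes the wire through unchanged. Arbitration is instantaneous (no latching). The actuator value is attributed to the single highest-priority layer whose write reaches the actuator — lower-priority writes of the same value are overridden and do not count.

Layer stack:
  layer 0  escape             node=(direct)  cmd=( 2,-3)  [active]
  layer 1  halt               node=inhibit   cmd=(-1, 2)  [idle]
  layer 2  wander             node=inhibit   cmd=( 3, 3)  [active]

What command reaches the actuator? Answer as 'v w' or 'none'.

none

layer 0 (escape) active — direct: (2, -3)
layer 1 (halt) idle — unchanged: (2, -3)
layer 2 (wander) active — inhibits: none
→ actuator none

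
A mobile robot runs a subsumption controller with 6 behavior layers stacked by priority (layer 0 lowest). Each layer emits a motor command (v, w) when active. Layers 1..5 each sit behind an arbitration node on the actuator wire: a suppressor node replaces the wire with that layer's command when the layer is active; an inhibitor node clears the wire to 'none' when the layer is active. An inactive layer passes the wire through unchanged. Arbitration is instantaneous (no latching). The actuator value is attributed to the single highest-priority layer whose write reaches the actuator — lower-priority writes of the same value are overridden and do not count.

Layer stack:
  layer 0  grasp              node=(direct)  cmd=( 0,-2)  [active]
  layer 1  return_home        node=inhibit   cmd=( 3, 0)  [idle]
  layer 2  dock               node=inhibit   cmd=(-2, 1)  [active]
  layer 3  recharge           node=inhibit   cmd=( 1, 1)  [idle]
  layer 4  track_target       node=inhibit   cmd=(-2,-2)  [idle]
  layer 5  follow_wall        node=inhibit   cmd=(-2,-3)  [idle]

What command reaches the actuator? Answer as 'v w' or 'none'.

[0] grasp on; wire := (0, -2)
[1] return_home off; pass (0, -2)
[2] dock on (inhibit); wire := none
[3] recharge off; pass none
[4] track_target off; pass none
[5] follow_wall off; pass none
output none

none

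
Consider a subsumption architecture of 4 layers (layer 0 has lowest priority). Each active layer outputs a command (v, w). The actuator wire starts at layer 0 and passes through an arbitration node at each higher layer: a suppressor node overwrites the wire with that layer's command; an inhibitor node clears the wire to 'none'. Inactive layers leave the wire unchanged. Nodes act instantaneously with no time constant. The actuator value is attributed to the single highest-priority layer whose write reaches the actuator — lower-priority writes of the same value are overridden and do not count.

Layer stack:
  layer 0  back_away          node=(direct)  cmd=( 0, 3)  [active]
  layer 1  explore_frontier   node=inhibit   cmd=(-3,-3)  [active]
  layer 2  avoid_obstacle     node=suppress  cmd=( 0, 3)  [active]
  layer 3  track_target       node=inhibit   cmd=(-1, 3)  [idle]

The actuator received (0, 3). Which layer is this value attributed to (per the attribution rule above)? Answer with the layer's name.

avoid_obstacle

[0] back_away on; wire := (0, 3)
[1] explore_frontier on (inhibit); wire := none
[2] avoid_obstacle on (suppress); wire := (0, 3)
[3] track_target off; pass (0, 3)
output (0, 3)
last writer: layer 2 = avoid_obstacle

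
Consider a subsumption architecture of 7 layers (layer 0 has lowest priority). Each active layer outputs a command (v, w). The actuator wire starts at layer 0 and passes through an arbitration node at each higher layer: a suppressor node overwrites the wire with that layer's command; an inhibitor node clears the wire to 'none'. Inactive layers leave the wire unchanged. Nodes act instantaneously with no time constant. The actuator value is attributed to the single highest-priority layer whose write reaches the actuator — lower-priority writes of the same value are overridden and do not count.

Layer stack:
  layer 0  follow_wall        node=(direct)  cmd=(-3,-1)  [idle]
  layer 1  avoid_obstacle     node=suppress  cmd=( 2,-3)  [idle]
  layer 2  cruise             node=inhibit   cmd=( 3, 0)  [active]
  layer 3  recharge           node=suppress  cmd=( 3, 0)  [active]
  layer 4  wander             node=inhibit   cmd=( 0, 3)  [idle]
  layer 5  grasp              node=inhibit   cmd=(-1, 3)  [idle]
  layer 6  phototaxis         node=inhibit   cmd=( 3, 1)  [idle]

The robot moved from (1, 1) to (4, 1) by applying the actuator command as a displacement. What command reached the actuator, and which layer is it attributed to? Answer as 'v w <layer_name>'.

displacement = (4, 1) − (1, 1) = (3, 0)
[0] follow_wall off; wire := none
[1] avoid_obstacle off; pass none
[2] cruise on (inhibit); wire := none
[3] recharge on (suppress); wire := (3, 0)
[4] wander off; pass (3, 0)
[5] grasp off; pass (3, 0)
[6] phototaxis off; pass (3, 0)
output (3, 0) — from layer 3 (recharge)

3 0 recharge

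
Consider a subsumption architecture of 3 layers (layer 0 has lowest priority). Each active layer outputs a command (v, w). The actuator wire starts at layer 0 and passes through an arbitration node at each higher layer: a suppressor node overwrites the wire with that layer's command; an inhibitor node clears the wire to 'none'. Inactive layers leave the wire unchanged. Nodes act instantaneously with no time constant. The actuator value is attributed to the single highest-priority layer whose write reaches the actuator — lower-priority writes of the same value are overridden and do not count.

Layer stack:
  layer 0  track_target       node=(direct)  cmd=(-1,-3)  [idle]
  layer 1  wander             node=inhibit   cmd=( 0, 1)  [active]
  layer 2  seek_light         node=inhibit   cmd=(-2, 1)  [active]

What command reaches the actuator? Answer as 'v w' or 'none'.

none

[0] track_target off; wire := none
[1] wander on (inhibit); wire := none
[2] seek_light on (inhibit); wire := none
output none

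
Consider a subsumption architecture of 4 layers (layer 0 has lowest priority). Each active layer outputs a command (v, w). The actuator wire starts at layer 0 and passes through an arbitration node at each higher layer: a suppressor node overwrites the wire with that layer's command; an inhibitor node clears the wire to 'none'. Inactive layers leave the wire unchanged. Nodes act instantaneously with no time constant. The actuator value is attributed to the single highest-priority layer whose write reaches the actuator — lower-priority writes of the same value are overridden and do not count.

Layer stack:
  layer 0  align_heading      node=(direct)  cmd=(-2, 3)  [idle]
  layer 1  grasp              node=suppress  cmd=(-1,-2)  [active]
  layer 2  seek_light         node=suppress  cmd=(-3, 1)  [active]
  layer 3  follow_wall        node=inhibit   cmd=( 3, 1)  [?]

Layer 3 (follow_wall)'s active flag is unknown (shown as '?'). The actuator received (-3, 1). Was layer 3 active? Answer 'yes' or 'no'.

no

If layer 3 is active=yes:
  actuator would be none
If layer 3 is active=no:
  actuator would be (-3, 1)
Observed (-3, 1), so layer 3 was idle.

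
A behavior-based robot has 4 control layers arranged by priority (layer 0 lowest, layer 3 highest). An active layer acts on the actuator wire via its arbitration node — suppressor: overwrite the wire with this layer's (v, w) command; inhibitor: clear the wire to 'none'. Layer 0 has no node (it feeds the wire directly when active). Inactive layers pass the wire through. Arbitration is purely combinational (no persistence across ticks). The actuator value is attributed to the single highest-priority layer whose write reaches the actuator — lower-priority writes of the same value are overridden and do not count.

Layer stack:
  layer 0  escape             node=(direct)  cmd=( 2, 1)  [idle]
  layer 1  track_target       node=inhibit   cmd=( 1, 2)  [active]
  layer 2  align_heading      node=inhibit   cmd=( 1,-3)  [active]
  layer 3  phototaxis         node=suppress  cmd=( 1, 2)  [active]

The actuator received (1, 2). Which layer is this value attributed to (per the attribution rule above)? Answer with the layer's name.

L0 escape: idle → wire = none
L1 track_target: active, inhibitor → wire = none
L2 align_heading: active, inhibitor → wire = none
L3 phototaxis: active, suppressor → wire = (1, 2)
actuator = (1, 2)
last writer: layer 3 = phototaxis

phototaxis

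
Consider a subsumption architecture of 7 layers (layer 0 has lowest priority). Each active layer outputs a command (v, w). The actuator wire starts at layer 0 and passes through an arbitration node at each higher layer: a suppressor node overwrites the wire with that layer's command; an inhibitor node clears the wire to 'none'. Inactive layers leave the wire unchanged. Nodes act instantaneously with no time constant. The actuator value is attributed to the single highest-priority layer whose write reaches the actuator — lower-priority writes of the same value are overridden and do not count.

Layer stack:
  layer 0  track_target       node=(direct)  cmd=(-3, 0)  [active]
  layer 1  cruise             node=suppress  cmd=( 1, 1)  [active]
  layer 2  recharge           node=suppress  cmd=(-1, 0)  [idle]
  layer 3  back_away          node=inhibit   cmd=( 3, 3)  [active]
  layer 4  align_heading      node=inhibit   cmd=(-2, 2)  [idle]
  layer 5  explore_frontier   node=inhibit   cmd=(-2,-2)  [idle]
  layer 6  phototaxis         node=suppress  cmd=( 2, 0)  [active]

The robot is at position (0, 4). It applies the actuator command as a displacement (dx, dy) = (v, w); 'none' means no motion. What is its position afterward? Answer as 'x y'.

layer 0 (track_target) active — direct: (-3, 0)
layer 1 (cruise) active — suppresses: (1, 1)
layer 2 (recharge) idle — unchanged: (1, 1)
layer 3 (back_away) active — inhibits: none
layer 4 (align_heading) idle — unchanged: none
layer 5 (explore_frontier) idle — unchanged: none
layer 6 (phototaxis) active — suppresses: (2, 0)
→ actuator (2, 0)
position: (0, 4) + (2, 0) = (2, 4)

2 4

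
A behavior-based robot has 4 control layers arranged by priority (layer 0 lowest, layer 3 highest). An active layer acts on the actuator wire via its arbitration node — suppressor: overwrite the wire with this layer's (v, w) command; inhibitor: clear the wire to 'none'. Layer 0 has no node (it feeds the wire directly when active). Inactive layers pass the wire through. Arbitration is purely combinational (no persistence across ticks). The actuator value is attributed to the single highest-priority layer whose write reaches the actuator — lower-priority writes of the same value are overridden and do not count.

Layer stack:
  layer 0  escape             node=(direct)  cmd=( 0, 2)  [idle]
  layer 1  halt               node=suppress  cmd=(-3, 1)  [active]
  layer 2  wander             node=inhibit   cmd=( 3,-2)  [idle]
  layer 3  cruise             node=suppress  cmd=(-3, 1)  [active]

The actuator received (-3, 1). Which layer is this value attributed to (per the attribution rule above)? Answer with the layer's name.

cruise

layer 0 (escape) idle — none
layer 1 (halt) active — suppresses: (-3, 1)
layer 2 (wander) idle — unchanged: (-3, 1)
layer 3 (cruise) active — suppresses: (-3, 1)
→ actuator (-3, 1)
last writer: layer 3 = cruise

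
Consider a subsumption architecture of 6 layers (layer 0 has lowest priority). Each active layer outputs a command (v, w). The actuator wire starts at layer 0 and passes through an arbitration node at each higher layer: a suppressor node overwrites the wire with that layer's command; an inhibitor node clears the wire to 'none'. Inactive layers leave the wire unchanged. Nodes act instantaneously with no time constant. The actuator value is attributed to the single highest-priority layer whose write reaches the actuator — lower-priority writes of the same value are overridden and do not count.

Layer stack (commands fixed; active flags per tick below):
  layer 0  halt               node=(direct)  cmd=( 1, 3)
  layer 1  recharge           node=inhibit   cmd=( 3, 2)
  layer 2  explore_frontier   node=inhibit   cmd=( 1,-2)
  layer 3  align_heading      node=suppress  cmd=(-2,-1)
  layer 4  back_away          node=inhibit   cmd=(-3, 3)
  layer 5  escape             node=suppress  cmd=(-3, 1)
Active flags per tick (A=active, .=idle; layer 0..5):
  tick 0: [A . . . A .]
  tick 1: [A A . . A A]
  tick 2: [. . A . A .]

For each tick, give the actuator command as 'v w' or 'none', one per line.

none
-3 1
none

tick 0:
  layer 0 (halt) active — direct: (1, 3)
  layer 1 (recharge) idle — unchanged: (1, 3)
  layer 2 (explore_frontier) idle — unchanged: (1, 3)
  layer 3 (align_heading) idle — unchanged: (1, 3)
  layer 4 (back_away) active — inhibits: none
  layer 5 (escape) idle — unchanged: none
  → actuator none
tick 1:
  layer 0 (halt) active — direct: (1, 3)
  layer 1 (recharge) active — inhibits: none
  layer 2 (explore_frontier) idle — unchanged: none
  layer 3 (align_heading) idle — unchanged: none
  layer 4 (back_away) active — inhibits: none
  layer 5 (escape) active — suppresses: (-3, 1)
  → actuator (-3, 1)
tick 2:
  layer 0 (halt) idle — none
  layer 1 (recharge) idle — unchanged: none
  layer 2 (explore_frontier) active — inhibits: none
  layer 3 (align_heading) idle — unchanged: none
  layer 4 (back_away) active — inhibits: none
  layer 5 (escape) idle — unchanged: none
  → actuator none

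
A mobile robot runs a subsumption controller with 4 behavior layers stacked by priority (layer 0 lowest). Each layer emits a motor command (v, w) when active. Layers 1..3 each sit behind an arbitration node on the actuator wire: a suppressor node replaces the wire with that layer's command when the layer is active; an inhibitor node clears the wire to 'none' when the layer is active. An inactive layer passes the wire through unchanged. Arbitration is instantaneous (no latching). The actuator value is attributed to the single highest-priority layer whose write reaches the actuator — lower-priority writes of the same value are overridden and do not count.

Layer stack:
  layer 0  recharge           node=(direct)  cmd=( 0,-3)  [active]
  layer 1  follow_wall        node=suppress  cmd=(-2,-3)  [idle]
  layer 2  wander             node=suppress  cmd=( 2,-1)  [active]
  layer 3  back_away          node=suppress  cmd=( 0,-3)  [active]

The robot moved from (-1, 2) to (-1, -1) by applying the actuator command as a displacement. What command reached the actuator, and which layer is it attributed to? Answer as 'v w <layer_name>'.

displacement = (-1, -1) − (-1, 2) = (0, -3)
L0 recharge: active, feeds wire = (0, -3)
L1 follow_wall: idle → wire stays (0, -3)
L2 wander: active, suppressor → wire = (2, -1)
L3 back_away: active, suppressor → wire = (0, -3)
actuator = (0, -3) — from layer 3 (back_away)

0 -3 back_away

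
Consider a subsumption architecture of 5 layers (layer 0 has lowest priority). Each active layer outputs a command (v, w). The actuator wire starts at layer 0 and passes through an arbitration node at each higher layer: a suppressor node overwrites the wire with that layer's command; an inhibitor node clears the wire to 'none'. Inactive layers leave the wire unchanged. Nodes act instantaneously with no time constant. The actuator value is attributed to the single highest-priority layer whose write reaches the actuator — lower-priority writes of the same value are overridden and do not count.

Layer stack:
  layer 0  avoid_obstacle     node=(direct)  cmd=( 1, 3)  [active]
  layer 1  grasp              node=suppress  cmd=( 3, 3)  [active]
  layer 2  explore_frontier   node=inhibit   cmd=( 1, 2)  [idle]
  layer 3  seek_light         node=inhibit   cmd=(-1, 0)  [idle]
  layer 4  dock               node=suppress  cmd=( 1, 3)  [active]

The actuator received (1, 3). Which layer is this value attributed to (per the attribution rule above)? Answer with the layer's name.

dock

layer 0 (avoid_obstacle) active — direct: (1, 3)
layer 1 (grasp) active — suppresses: (3, 3)
layer 2 (explore_frontier) idle — unchanged: (3, 3)
layer 3 (seek_light) idle — unchanged: (3, 3)
layer 4 (dock) active — suppresses: (1, 3)
→ actuator (1, 3)
last writer: layer 4 = dock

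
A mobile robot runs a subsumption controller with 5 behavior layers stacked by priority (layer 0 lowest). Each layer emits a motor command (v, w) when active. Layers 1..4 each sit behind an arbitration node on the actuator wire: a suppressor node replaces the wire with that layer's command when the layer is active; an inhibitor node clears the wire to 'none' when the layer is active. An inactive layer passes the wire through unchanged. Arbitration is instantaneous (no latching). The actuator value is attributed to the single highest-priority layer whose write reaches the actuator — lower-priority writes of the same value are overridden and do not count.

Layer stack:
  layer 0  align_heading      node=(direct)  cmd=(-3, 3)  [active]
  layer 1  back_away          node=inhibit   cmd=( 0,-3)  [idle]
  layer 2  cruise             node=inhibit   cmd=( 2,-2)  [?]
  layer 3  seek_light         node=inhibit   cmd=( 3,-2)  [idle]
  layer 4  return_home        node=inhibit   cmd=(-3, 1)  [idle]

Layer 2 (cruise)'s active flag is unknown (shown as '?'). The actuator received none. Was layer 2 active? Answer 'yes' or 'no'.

yes

If layer 2 is active=yes:
  actuator would be none
If layer 2 is active=no:
  actuator would be (-3, 3)
Observed none, so layer 2 was active.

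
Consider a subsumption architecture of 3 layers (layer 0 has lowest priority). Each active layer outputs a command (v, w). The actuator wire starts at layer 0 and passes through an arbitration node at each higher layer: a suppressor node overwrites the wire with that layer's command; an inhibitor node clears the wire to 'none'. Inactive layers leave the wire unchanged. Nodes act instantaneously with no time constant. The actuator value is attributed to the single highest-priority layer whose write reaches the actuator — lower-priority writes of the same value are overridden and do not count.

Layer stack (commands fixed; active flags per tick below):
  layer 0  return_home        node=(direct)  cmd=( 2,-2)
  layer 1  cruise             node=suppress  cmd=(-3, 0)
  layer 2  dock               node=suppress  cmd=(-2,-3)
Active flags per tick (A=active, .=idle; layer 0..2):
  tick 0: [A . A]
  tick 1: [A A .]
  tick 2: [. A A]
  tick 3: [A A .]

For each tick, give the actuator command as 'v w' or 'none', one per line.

-2 -3
-3 0
-2 -3
-3 0

tick 0:
  L0 return_home: active, feeds wire = (2, -2)
  L1 cruise: idle → wire stays (2, -2)
  L2 dock: active, suppressor → wire = (-2, -3)
  actuator = (-2, -3)
tick 1:
  L0 return_home: active, feeds wire = (2, -2)
  L1 cruise: active, suppressor → wire = (-3, 0)
  L2 dock: idle → wire stays (-3, 0)
  actuator = (-3, 0)
tick 2:
  L0 return_home: idle → wire = none
  L1 cruise: active, suppressor → wire = (-3, 0)
  L2 dock: active, suppressor → wire = (-2, -3)
  actuator = (-2, -3)
tick 3:
  L0 return_home: active, feeds wire = (2, -2)
  L1 cruise: active, suppressor → wire = (-3, 0)
  L2 dock: idle → wire stays (-3, 0)
  actuator = (-3, 0)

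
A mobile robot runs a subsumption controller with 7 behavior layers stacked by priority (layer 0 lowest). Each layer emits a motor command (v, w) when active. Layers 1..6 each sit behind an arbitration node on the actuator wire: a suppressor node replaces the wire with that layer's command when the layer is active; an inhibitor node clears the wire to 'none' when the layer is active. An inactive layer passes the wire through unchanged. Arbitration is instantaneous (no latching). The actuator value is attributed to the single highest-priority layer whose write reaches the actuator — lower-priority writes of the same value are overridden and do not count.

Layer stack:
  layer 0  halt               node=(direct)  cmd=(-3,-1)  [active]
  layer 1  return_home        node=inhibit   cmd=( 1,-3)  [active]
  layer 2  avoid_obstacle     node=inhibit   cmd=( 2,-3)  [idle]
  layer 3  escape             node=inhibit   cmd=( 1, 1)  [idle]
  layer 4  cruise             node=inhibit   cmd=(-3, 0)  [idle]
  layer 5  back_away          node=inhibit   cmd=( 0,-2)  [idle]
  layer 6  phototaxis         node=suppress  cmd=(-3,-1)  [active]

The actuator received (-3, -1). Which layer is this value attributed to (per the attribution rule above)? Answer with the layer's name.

L0 halt: active, feeds wire = (-3, -1)
L1 return_home: active, inhibitor → wire = none
L2 avoid_obstacle: idle → wire stays none
L3 escape: idle → wire stays none
L4 cruise: idle → wire stays none
L5 back_away: idle → wire stays none
L6 phototaxis: active, suppressor → wire = (-3, -1)
actuator = (-3, -1)
last writer: layer 6 = phototaxis

phototaxis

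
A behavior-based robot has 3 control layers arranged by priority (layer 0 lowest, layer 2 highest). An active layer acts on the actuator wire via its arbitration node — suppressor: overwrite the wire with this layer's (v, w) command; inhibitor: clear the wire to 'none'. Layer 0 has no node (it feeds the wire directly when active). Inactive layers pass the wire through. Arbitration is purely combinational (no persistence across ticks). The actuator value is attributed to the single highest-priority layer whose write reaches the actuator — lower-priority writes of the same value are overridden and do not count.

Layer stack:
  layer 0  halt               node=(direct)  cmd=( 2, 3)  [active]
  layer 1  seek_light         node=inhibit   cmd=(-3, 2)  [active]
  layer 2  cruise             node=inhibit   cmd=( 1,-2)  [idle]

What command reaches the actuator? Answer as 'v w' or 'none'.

none

layer 0 (halt) active — direct: (2, 3)
layer 1 (seek_light) active — inhibits: none
layer 2 (cruise) idle — unchanged: none
→ actuator none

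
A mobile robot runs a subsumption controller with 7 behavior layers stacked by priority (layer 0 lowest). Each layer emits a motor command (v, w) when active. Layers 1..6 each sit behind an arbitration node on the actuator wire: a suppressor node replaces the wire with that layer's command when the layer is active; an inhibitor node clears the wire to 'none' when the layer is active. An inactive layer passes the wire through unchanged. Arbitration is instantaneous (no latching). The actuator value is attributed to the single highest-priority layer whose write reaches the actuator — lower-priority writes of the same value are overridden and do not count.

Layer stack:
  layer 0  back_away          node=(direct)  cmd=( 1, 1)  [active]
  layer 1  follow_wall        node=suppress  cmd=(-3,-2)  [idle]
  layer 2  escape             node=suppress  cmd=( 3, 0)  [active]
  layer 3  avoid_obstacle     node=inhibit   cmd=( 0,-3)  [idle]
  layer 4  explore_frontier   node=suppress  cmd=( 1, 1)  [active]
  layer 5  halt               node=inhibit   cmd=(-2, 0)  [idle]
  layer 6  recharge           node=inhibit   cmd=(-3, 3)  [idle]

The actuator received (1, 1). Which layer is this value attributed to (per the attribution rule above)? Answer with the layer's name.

explore_frontier

[0] back_away on; wire := (1, 1)
[1] follow_wall off; pass (1, 1)
[2] escape on (suppress); wire := (3, 0)
[3] avoid_obstacle off; pass (3, 0)
[4] explore_frontier on (suppress); wire := (1, 1)
[5] halt off; pass (1, 1)
[6] recharge off; pass (1, 1)
output (1, 1)
last writer: layer 4 = explore_frontier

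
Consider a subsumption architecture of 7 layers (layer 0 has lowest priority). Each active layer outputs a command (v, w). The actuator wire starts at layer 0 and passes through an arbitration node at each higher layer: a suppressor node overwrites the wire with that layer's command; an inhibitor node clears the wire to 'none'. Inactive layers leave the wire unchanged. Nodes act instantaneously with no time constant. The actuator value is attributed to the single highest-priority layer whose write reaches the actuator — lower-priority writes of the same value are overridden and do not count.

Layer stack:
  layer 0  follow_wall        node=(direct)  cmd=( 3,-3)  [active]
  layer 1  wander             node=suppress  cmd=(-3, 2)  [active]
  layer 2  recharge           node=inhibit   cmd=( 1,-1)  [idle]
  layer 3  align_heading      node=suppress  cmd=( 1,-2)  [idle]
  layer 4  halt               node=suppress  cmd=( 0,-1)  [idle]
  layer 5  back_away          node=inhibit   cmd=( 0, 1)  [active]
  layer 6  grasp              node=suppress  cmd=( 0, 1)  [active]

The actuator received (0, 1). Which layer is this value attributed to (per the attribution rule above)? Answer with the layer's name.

[0] follow_wall on; wire := (3, -3)
[1] wander on (suppress); wire := (-3, 2)
[2] recharge off; pass (-3, 2)
[3] align_heading off; pass (-3, 2)
[4] halt off; pass (-3, 2)
[5] back_away on (inhibit); wire := none
[6] grasp on (suppress); wire := (0, 1)
output (0, 1)
last writer: layer 6 = grasp

grasp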